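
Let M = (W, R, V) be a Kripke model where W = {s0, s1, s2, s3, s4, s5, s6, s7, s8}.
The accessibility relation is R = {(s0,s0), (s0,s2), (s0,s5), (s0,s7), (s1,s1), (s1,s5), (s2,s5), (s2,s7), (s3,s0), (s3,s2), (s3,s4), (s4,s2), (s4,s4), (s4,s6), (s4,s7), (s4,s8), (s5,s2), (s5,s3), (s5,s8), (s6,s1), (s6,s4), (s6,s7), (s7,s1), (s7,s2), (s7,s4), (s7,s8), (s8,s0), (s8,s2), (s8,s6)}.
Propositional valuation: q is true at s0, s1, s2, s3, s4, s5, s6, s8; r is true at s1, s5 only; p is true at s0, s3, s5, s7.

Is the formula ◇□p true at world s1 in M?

Recall that □ψ holds at a world iff ψ holds at every accessible world, and ◇ψ holds iff ψ holds at some accessible world.
At s1: ◇□p requires □p at some successor in {s1, s5}.
  At s1: □p is false.
  At s5: □p is false.
So ◇□p is false at s1.

No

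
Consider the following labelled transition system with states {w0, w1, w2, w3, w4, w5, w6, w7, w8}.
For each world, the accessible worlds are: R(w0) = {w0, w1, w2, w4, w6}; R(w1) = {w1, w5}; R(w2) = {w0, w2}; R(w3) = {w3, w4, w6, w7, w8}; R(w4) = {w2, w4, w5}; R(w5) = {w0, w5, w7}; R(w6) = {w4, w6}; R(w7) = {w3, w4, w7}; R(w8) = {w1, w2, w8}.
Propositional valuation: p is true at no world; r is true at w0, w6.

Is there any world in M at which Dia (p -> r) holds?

Yes

Let φ = Dia (p -> r). Evaluate φ at each world:
  w0 (successors {w0, w1, w2, w4, w6}): φ is true.
  w1 (successors {w1, w5}): φ is true.
  w2 (successors {w0, w2}): φ is true.
  w3 (successors {w3, w4, w6, w7, w8}): φ is true.
  w4 (successors {w2, w4, w5}): φ is true.
  w5 (successors {w0, w5, w7}): φ is true.
  w6 (successors {w4, w6}): φ is true.
  w7 (successors {w3, w4, w7}): φ is true.
  w8 (successors {w1, w2, w8}): φ is true.
Detail at w0 (witness):
  At w0: Dia (p -> r) requires p -> r at some successor in {w0, w1, w2, w4, w6}.
    p -> r holds at w0, so Dia (p -> r) is true at w0.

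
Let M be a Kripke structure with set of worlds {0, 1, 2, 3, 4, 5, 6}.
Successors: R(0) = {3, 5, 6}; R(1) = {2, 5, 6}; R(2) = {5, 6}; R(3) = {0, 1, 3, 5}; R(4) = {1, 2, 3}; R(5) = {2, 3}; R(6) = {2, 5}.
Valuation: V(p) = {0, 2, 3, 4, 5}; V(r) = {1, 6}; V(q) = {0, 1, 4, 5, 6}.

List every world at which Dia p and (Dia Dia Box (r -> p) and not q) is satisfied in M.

2, 3

Recall that Box ψ holds at a world iff ψ holds at every accessible world, and Dia ψ holds iff ψ holds at some accessible world.
Let φ = Dia p and (Dia Dia Box (r -> p) and not q). Evaluate φ at each world:
  0 (successors {3, 5, 6}): φ is false.
  1 (successors {2, 5, 6}): φ is false.
  2 (successors {5, 6}): φ is true.
  3 (successors {0, 1, 3, 5}): φ is true.
  4 (successors {1, 2, 3}): φ is false.
  5 (successors {2, 3}): φ is false.
  6 (successors {2, 5}): φ is false.
For instance, at 4:
  At 4: Dia p is true, Dia Dia Box (r -> p) and not q is false, so Dia p and (Dia Dia Box (r -> p) and not q) is false.
    At 4: Dia p requires p at some successor in {1, 2, 3}.
      p holds at 2, so Dia p is true at 4.
    At 4: Dia Dia Box (r -> p) is true, not q is false, so Dia Dia Box (r -> p) and not q is false.
      At 4: Dia Dia Box (r -> p) requires Dia Box (r -> p) at some successor in {1, 2, 3}.
        Dia Box (r -> p) holds at 1, so Dia Dia Box (r -> p) is true at 4.
Satisfying worlds: {2, 3}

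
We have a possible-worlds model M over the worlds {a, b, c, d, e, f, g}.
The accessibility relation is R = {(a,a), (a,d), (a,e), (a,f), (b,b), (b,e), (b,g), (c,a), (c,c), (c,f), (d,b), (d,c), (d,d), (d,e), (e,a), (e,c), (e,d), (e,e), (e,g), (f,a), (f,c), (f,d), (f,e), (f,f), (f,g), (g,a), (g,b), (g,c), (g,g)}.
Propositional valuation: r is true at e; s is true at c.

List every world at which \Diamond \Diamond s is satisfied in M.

Let φ = \Diamond \Diamond s. Evaluate φ at each world:
  a (successors {a, d, e, f}): φ is true.
  b (successors {b, e, g}): φ is true.
  c (successors {a, c, f}): φ is true.
  d (successors {b, c, d, e}): φ is true.
  e (successors {a, c, d, e, g}): φ is true.
  f (successors {a, c, d, e, f, g}): φ is true.
  g (successors {a, b, c, g}): φ is true.
For instance, at e:
  At e: \Diamond \Diamond s requires \Diamond s at some successor in {a, c, d, e, g}.
    \Diamond s holds at c, so \Diamond \Diamond s is true at e.
      At c: \Diamond s requires s at some successor in {a, c, f}.
        s holds at c, so \Diamond s is true at c.
Satisfying worlds: {a, b, c, d, e, f, g}

a, b, c, d, e, f, g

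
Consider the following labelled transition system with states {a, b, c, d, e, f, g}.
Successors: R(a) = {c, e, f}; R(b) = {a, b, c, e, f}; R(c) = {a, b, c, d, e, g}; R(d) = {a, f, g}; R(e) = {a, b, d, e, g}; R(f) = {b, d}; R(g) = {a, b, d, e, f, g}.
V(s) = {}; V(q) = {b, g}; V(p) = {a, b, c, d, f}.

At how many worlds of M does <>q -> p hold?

5

Let φ = <>q -> p. Evaluate φ at each world:
  a (successors {c, e, f}): φ is true.
  b (successors {a, b, c, e, f}): φ is true.
  c (successors {a, b, c, d, e, g}): φ is true.
  d (successors {a, f, g}): φ is true.
  e (successors {a, b, d, e, g}): φ is false.
  f (successors {b, d}): φ is true.
  g (successors {a, b, d, e, f, g}): φ is false.
For instance, at g:
  At g: <>q is true, p is false, so <>q -> p is false.
    At g: <>q requires q at some successor in {a, b, d, e, f, g}.
      q holds at b, so <>q is true at g.
Satisfying worlds: {a, b, c, d, f}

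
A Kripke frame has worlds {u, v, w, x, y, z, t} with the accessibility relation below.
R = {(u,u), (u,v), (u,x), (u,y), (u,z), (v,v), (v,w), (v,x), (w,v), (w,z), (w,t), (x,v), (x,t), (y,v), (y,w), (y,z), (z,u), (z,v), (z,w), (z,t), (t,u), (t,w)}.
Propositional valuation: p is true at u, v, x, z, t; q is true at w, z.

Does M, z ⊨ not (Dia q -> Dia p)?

Recall that Dia ψ holds at a world iff ψ holds at some accessible world.
At z: Dia q -> Dia p is true, so not (Dia q -> Dia p) is false.
  At z: Dia q is true, Dia p is true, so Dia q -> Dia p is true.
    At z: Dia q requires q at some successor in {u, v, w, t}.
      q holds at w, so Dia q is true at z.
    At z: Dia p requires p at some successor in {u, v, w, t}.
      p holds at u, so Dia p is true at z.

No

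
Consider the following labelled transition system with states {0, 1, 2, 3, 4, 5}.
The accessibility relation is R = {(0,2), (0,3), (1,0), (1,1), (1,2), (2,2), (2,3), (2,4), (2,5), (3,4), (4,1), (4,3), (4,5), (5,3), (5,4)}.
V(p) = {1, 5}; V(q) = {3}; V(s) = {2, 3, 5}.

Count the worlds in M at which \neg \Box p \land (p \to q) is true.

Let φ = \neg \Box p \land (p \to q). Evaluate φ at each world:
  0 (successors {2, 3}): φ is true.
  1 (successors {0, 1, 2}): φ is false.
  2 (successors {2, 3, 4, 5}): φ is true.
  3 (successors {4}): φ is true.
  4 (successors {1, 3, 5}): φ is true.
  5 (successors {3, 4}): φ is false.
For instance, at 4:
  At 4: \neg \Box p is true, p \to q is true, so \neg \Box p \land (p \to q) is true.
    At 4: \Box p is false, so \neg \Box p is true.
      At 4: \Box p requires p at every successor {1, 3, 5}.
        p fails at 3, so \Box p is false at 4.
Satisfying worlds: {0, 2, 3, 4}

4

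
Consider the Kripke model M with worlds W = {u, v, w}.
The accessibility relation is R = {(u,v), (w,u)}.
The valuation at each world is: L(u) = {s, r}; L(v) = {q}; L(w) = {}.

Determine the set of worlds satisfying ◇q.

u

Let φ = ◇q. Evaluate φ at each world:
  u (successors {v}): φ is true.
  v (successors ∅): φ is false.
  w (successors {u}): φ is false.
For instance, at u:
  At u: ◇q requires q at some successor in {v}.
    q holds at v, so ◇q is true at u.
Satisfying worlds: {u}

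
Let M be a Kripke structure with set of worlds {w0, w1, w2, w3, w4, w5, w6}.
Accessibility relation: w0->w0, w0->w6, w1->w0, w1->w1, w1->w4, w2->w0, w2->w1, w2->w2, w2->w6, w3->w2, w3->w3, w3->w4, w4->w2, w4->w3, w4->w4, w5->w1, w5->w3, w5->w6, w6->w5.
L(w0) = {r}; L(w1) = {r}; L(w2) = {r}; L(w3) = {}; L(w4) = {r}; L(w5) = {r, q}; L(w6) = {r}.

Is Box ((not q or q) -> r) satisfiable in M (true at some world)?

Let φ = Box ((not q or q) -> r). Evaluate φ at each world:
  w0 (successors {w0, w6}): φ is true.
  w1 (successors {w0, w1, w4}): φ is true.
  w2 (successors {w0, w1, w2, w6}): φ is true.
  w3 (successors {w2, w3, w4}): φ is false.
  w4 (successors {w2, w3, w4}): φ is false.
  w5 (successors {w1, w3, w6}): φ is false.
  w6 (successors {w5}): φ is true.
Detail at w0 (witness):
  At w0: Box ((not q or q) -> r) requires (not q or q) -> r at every successor {w0, w6}.
    At w0: (not q or q) -> r is true.
    At w6: (not q or q) -> r is true.
  So Box ((not q or q) -> r) is true at w0.

Yes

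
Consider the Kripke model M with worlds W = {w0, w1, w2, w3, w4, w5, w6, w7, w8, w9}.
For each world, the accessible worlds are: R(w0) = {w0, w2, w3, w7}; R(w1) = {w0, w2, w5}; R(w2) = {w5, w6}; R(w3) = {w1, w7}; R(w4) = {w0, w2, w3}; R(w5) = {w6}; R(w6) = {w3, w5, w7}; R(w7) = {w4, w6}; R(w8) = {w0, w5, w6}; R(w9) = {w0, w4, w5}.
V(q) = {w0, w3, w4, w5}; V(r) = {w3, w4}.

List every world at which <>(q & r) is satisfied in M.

w0, w4, w6, w7, w9

Let φ = <>(q & r). Evaluate φ at each world:
  w0 (successors {w0, w2, w3, w7}): φ is true.
  w1 (successors {w0, w2, w5}): φ is false.
  w2 (successors {w5, w6}): φ is false.
  w3 (successors {w1, w7}): φ is false.
  w4 (successors {w0, w2, w3}): φ is true.
  w5 (successors {w6}): φ is false.
  w6 (successors {w3, w5, w7}): φ is true.
  w7 (successors {w4, w6}): φ is true.
  w8 (successors {w0, w5, w6}): φ is false.
  w9 (successors {w0, w4, w5}): φ is true.
For instance, at w3:
  At w3: <>(q & r) requires q & r at some successor in {w1, w7}.
    At w1: q & r is false.
    At w7: q & r is false.
  So <>(q & r) is false at w3.
Satisfying worlds: {w0, w4, w6, w7, w9}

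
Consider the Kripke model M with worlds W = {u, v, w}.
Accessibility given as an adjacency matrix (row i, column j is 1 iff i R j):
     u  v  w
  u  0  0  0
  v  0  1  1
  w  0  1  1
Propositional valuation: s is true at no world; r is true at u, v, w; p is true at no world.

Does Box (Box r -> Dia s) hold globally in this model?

No

Let φ = Box (Box r -> Dia s). Evaluate φ at each world:
  u (successors ∅): φ is true.
  v (successors {v, w}): φ is false.
  w (successors {v, w}): φ is false.
Detail at v (counterexample):
  At v: Box (Box r -> Dia s) requires Box r -> Dia s at every successor {v, w}.
    Box r -> Dia s fails at v, so Box (Box r -> Dia s) is false at v.
      At v: Box r is true, Dia s is false, so Box r -> Dia s is false.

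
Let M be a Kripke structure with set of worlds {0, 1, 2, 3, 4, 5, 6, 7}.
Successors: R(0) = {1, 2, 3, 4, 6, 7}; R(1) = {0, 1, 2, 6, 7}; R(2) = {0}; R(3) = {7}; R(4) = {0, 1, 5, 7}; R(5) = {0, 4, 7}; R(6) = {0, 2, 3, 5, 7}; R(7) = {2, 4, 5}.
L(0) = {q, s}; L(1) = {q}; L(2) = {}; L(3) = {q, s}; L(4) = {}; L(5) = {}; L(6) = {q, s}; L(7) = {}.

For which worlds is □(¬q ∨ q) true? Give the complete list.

0, 1, 2, 3, 4, 5, 6, 7

Recall that □ψ holds at a world iff ψ holds at every accessible world, and ◇ψ holds iff ψ holds at some accessible world.
Let φ = □(¬q ∨ q). Evaluate φ at each world:
  0 (successors {1, 2, 3, 4, 6, 7}): φ is true.
  1 (successors {0, 1, 2, 6, 7}): φ is true.
  2 (successors {0}): φ is true.
  3 (successors {7}): φ is true.
  4 (successors {0, 1, 5, 7}): φ is true.
  5 (successors {0, 4, 7}): φ is true.
  6 (successors {0, 2, 3, 5, 7}): φ is true.
  7 (successors {2, 4, 5}): φ is true.
For instance, at 4:
  At 4: □(¬q ∨ q) requires ¬q ∨ q at every successor {0, 1, 5, 7}.
    At 0: ¬q ∨ q is true.
    At 1: ¬q ∨ q is true.
    At 5: ¬q ∨ q is true.
    At 7: ¬q ∨ q is true.
  So □(¬q ∨ q) is true at 4.
Satisfying worlds: {0, 1, 2, 3, 4, 5, 6, 7}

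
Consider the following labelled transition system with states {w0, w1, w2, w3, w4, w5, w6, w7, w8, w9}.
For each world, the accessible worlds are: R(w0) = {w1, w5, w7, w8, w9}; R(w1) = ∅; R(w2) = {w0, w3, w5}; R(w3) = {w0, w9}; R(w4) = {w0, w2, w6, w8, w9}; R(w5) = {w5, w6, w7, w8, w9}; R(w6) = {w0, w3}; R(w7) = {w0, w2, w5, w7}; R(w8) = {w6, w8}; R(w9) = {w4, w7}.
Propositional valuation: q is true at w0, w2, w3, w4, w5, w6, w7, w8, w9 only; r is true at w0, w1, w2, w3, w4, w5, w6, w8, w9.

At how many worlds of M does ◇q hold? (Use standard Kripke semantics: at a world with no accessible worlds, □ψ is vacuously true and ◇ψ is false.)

Let φ = ◇q. Evaluate φ at each world:
  w0 (successors {w1, w5, w7, w8, w9}): φ is true.
  w1 (successors ∅): φ is false.
  w2 (successors {w0, w3, w5}): φ is true.
  w3 (successors {w0, w9}): φ is true.
  w4 (successors {w0, w2, w6, w8, w9}): φ is true.
  w5 (successors {w5, w6, w7, w8, w9}): φ is true.
  w6 (successors {w0, w3}): φ is true.
  w7 (successors {w0, w2, w5, w7}): φ is true.
  w8 (successors {w6, w8}): φ is true.
  w9 (successors {w4, w7}): φ is true.
For instance, at w8:
  At w8: ◇q requires q at some successor in {w6, w8}.
    q holds at w6, so ◇q is true at w8.
Satisfying worlds: {w0, w2, w3, w4, w5, w6, w7, w8, w9}

9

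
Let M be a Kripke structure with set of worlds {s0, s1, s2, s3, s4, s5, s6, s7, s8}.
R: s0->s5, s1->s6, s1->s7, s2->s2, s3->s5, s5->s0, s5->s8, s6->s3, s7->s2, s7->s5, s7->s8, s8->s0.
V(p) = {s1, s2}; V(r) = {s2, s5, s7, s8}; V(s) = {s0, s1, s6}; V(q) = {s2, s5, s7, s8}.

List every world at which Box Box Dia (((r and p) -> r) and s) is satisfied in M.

s4, s6, s8

Let φ = Box Box Dia (((r and p) -> r) and s). Evaluate φ at each world:
  s0 (successors {s5}): φ is false.
  s1 (successors {s6, s7}): φ is false.
  s2 (successors {s2}): φ is false.
  s3 (successors {s5}): φ is false.
  s4 (successors ∅): φ is true.
  s5 (successors {s0, s8}): φ is false.
  s6 (successors {s3}): φ is true.
  s7 (successors {s2, s5, s8}): φ is false.
  s8 (successors {s0}): φ is true.
For instance, at s5:
  At s5: Box Box Dia (((r and p) -> r) and s) requires Box Dia (((r and p) -> r) and s) at every successor {s0, s8}.
    Box Dia (((r and p) -> r) and s) fails at s8, so Box Box Dia (((r and p) -> r) and s) is false at s5.
      At s8: Box Dia (((r and p) -> r) and s) requires Dia (((r and p) -> r) and s) at every successor {s0}.
        Dia (((r and p) -> r) and s) fails at s0, so Box Dia (((r and p) -> r) and s) is false at s8.
Satisfying worlds: {s4, s6, s8}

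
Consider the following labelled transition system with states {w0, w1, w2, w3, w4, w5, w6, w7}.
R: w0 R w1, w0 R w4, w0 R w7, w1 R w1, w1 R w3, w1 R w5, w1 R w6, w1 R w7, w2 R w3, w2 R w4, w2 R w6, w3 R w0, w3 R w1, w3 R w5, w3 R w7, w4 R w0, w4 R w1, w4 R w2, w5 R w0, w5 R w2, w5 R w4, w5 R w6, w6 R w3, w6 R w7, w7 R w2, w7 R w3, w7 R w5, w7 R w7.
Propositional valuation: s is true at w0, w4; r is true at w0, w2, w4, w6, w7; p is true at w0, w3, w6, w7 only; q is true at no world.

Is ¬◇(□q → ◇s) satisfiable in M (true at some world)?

No

Recall that □ψ holds at a world iff ψ holds at every accessible world, and ◇ψ holds iff ψ holds at some accessible world.
Let φ = ¬◇(□q → ◇s). Evaluate φ at each world:
  w0 (successors {w1, w4, w7}): φ is false.
  w1 (successors {w1, w3, w5, w6, w7}): φ is false.
  w2 (successors {w3, w4, w6}): φ is false.
  w3 (successors {w0, w1, w5, w7}): φ is false.
  w4 (successors {w0, w1, w2}): φ is false.
  w5 (successors {w0, w2, w4, w6}): φ is false.
  w6 (successors {w3, w7}): φ is false.
  w7 (successors {w2, w3, w5, w7}): φ is false.
For instance, at w4:
  At w4: ◇(□q → ◇s) is true, so ¬◇(□q → ◇s) is false.
    At w4: ◇(□q → ◇s) requires □q → ◇s at some successor in {w0, w1, w2}.
      □q → ◇s holds at w0, so ◇(□q → ◇s) is true at w4.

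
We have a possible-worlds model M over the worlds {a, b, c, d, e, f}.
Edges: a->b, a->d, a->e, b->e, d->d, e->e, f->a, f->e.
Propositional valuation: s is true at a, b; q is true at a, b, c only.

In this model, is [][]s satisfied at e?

Recall that []ψ holds at a world iff ψ holds at every accessible world, and <>ψ holds iff ψ holds at some accessible world.
At e: [][]s requires []s at every successor {e}.
  []s fails at e, so [][]s is false at e.
    At e: []s requires s at every successor {e}.
      s fails at e, so []s is false at e.

No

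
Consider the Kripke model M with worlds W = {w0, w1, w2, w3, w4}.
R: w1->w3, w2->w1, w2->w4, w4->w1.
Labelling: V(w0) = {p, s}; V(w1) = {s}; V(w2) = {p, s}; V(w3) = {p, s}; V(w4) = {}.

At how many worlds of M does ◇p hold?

Let φ = ◇p. Evaluate φ at each world:
  w0 (successors ∅): φ is false.
  w1 (successors {w3}): φ is true.
  w2 (successors {w1, w4}): φ is false.
  w3 (successors ∅): φ is false.
  w4 (successors {w1}): φ is false.
For instance, at w4:
  At w4: ◇p requires p at some successor in {w1}.
    At w1: p is false.
  So ◇p is false at w4.
Satisfying worlds: {w1}

1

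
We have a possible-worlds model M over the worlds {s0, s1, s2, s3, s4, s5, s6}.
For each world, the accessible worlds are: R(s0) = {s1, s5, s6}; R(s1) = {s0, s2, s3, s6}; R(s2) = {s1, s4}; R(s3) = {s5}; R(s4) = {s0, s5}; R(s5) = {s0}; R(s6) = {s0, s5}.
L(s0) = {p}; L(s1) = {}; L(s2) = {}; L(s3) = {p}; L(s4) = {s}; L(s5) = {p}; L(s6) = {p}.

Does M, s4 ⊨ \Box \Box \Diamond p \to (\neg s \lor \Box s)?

At s4: \Box \Box \Diamond p is true, \neg s \lor \Box s is false, so \Box \Box \Diamond p \to (\neg s \lor \Box s) is false.
  At s4: \Box \Box \Diamond p requires \Box \Diamond p at every successor {s0, s5}.
      At s0: \Box \Diamond p requires \Diamond p at every successor {s1, s5, s6}.
        At s1: \Diamond p is true.
        At s5: \Diamond p is true.
        At s6: \Diamond p is true.
      So \Box \Diamond p is true at s0.
      At s5: \Box \Diamond p requires \Diamond p at every successor {s0}.
        At s0: \Diamond p is true.
      So \Box \Diamond p is true at s5.
  So \Box \Box \Diamond p is true at s4.
  At s4: \neg s is false, \Box s is false, so \neg s \lor \Box s is false.
    At s4: \Box s requires s at every successor {s0, s5}.
      s fails at s0, so \Box s is false at s4.

No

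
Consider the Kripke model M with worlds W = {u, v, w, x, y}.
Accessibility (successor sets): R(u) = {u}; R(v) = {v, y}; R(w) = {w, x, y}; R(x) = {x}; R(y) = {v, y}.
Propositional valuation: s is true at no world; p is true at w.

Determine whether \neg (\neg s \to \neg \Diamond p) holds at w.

Recall that \Diamond ψ holds at a world iff ψ holds at some accessible world.
At w: \neg s \to \neg \Diamond p is false, so \neg (\neg s \to \neg \Diamond p) is true.
  At w: \neg s is true, \neg \Diamond p is false, so \neg s \to \neg \Diamond p is false.
    At w: \Diamond p is true, so \neg \Diamond p is false.
      At w: \Diamond p requires p at some successor in {w, x, y}.
        p holds at w, so \Diamond p is true at w.

Yes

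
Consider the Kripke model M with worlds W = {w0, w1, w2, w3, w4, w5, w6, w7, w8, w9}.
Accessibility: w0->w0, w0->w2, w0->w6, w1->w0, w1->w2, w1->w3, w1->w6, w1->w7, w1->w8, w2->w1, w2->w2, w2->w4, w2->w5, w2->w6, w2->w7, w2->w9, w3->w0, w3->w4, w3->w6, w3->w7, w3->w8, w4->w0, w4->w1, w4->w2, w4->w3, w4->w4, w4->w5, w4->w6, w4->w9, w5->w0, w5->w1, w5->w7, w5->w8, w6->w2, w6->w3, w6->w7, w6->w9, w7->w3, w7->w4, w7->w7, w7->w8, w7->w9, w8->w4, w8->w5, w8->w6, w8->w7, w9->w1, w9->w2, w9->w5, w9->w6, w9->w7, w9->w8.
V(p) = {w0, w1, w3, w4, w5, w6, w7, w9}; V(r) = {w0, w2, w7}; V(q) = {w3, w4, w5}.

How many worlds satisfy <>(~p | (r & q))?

Let φ = <>(~p | (r & q)). Evaluate φ at each world:
  w0 (successors {w0, w2, w6}): φ is true.
  w1 (successors {w0, w2, w3, w6, w7, w8}): φ is true.
  w2 (successors {w1, w2, w4, w5, w6, w7, w9}): φ is true.
  w3 (successors {w0, w4, w6, w7, w8}): φ is true.
  w4 (successors {w0, w1, w2, w3, w4, w5, w6, w9}): φ is true.
  w5 (successors {w0, w1, w7, w8}): φ is true.
  w6 (successors {w2, w3, w7, w9}): φ is true.
  w7 (successors {w3, w4, w7, w8, w9}): φ is true.
  w8 (successors {w4, w5, w6, w7}): φ is false.
  w9 (successors {w1, w2, w5, w6, w7, w8}): φ is true.
For instance, at w8:
  At w8: <>(~p | (r & q)) requires ~p | (r & q) at some successor in {w4, w5, w6, w7}.
    At w4: ~p | (r & q) is false.
    At w5: ~p | (r & q) is false.
    At w6: ~p | (r & q) is false.
    At w7: ~p | (r & q) is false.
  So <>(~p | (r & q)) is false at w8.
Satisfying worlds: {w0, w1, w2, w3, w4, w5, w6, w7, w9}

9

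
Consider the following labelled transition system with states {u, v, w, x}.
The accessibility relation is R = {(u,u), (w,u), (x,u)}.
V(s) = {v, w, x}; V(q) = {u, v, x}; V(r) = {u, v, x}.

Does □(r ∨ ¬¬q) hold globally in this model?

Yes

Let φ = □(r ∨ ¬¬q). Evaluate φ at each world:
  u (successors {u}): φ is true.
  v (successors ∅): φ is true.
  w (successors {u}): φ is true.
  x (successors {u}): φ is true.
For instance, at u:
  At u: □(r ∨ ¬¬q) requires r ∨ ¬¬q at every successor {u}.
    At u: r ∨ ¬¬q is true.
  So □(r ∨ ¬¬q) is true at u.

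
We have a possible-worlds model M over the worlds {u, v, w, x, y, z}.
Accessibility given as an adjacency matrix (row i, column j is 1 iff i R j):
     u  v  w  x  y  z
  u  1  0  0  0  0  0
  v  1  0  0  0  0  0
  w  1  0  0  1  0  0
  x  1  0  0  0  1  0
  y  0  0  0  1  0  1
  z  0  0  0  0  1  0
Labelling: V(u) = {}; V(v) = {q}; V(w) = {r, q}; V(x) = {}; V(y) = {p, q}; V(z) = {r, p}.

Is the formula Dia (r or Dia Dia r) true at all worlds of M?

Let φ = Dia (r or Dia Dia r). Evaluate φ at each world:
  u (successors {u}): φ is false.
  v (successors {u}): φ is false.
  w (successors {u, x}): φ is true.
  x (successors {u, y}): φ is false.
  y (successors {x, z}): φ is true.
  z (successors {y}): φ is false.
Detail at u (counterexample):
  At u: Dia (r or Dia Dia r) requires r or Dia Dia r at some successor in {u}.
    At u: r or Dia Dia r is false.
  So Dia (r or Dia Dia r) is false at u.

No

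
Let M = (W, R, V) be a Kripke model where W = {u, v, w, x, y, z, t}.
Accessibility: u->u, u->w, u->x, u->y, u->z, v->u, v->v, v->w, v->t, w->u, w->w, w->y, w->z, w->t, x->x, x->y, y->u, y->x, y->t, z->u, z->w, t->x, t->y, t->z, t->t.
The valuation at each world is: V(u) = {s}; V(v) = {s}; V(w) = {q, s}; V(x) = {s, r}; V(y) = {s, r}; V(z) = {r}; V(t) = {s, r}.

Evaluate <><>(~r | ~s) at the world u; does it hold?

At u: <><>(~r | ~s) requires <>(~r | ~s) at some successor in {u, w, x, y, z}.
  <>(~r | ~s) holds at u, so <><>(~r | ~s) is true at u.
    At u: <>(~r | ~s) requires ~r | ~s at some successor in {u, w, x, y, z}.
      ~r | ~s holds at u, so <>(~r | ~s) is true at u.

Yes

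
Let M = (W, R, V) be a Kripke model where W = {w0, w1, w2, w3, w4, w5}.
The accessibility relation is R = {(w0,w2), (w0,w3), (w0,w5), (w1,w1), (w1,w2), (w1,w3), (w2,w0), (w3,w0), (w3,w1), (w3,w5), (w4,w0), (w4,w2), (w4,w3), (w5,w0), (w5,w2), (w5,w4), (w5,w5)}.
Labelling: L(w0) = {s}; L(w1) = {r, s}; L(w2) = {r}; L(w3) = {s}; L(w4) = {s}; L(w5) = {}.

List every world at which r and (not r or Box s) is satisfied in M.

Recall that Box ψ holds at a world iff ψ holds at every accessible world, and Dia ψ holds iff ψ holds at some accessible world.
Let φ = r and (not r or Box s). Evaluate φ at each world:
  w0 (successors {w2, w3, w5}): φ is false.
  w1 (successors {w1, w2, w3}): φ is false.
  w2 (successors {w0}): φ is true.
  w3 (successors {w0, w1, w5}): φ is false.
  w4 (successors {w0, w2, w3}): φ is false.
  w5 (successors {w0, w2, w4, w5}): φ is false.
For instance, at w4:
  At w4: r is false, not r or Box s is true, so r and (not r or Box s) is false.
    At w4: not r is true, Box s is false, so not r or Box s is true.
      At w4: Box s requires s at every successor {w0, w2, w3}.
        s fails at w2, so Box s is false at w4.
Satisfying worlds: {w2}

w2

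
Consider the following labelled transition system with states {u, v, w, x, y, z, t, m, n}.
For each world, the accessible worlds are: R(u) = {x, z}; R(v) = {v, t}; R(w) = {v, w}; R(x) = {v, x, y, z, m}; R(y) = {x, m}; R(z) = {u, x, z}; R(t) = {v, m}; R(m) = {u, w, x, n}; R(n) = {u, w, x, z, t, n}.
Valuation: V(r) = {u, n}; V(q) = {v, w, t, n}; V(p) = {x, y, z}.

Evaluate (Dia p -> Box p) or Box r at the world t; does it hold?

At t: Dia p -> Box p is true, Box r is false, so (Dia p -> Box p) or Box r is true.
  At t: Dia p is false, Box p is false, so Dia p -> Box p is true.
    At t: Dia p requires p at some successor in {v, m}.
      At v: p is false.
      At m: p is false.
    So Dia p is false at t.
    At t: Box p requires p at every successor {v, m}.
      p fails at v, so Box p is false at t.
  At t: Box r requires r at every successor {v, m}.
    r fails at v, so Box r is false at t.

Yes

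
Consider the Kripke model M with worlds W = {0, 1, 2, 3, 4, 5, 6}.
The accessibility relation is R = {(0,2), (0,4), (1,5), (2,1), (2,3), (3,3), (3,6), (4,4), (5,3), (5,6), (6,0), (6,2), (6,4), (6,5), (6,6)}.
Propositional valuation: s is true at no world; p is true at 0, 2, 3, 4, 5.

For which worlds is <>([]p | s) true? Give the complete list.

0, 2, 4, 6

Let φ = <>([]p | s). Evaluate φ at each world:
  0 (successors {2, 4}): φ is true.
  1 (successors {5}): φ is false.
  2 (successors {1, 3}): φ is true.
  3 (successors {3, 6}): φ is false.
  4 (successors {4}): φ is true.
  5 (successors {3, 6}): φ is false.
  6 (successors {0, 2, 4, 5, 6}): φ is true.
For instance, at 2:
  At 2: <>([]p | s) requires []p | s at some successor in {1, 3}.
    []p | s holds at 1, so <>([]p | s) is true at 2.
      At 1: []p is true, s is false, so []p | s is true.
Satisfying worlds: {0, 2, 4, 6}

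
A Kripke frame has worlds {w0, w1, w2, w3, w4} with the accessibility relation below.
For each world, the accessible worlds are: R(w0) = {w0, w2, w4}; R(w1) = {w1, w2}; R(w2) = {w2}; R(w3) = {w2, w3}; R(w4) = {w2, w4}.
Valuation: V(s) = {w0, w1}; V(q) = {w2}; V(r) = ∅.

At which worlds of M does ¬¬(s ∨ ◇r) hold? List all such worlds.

Let φ = ¬¬(s ∨ ◇r). Evaluate φ at each world:
  w0 (successors {w0, w2, w4}): φ is true.
  w1 (successors {w1, w2}): φ is true.
  w2 (successors {w2}): φ is false.
  w3 (successors {w2, w3}): φ is false.
  w4 (successors {w2, w4}): φ is false.
For instance, at w1:
  At w1: ¬(s ∨ ◇r) is false, so ¬¬(s ∨ ◇r) is true.
    At w1: s ∨ ◇r is true, so ¬(s ∨ ◇r) is false.
      At w1: s is true, ◇r is false, so s ∨ ◇r is true.
Satisfying worlds: {w0, w1}

w0, w1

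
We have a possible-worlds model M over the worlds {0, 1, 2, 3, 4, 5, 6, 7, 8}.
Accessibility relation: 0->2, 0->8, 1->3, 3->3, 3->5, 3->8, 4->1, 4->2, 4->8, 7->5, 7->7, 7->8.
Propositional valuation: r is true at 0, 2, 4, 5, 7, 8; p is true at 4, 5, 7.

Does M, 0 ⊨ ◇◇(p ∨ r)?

No

Recall that ◇ψ holds at a world iff ψ holds at some accessible world.
At 0: ◇◇(p ∨ r) requires ◇(p ∨ r) at some successor in {2, 8}.
  At 2: ◇(p ∨ r) is false.
  At 8: ◇(p ∨ r) is false.
So ◇◇(p ∨ r) is false at 0.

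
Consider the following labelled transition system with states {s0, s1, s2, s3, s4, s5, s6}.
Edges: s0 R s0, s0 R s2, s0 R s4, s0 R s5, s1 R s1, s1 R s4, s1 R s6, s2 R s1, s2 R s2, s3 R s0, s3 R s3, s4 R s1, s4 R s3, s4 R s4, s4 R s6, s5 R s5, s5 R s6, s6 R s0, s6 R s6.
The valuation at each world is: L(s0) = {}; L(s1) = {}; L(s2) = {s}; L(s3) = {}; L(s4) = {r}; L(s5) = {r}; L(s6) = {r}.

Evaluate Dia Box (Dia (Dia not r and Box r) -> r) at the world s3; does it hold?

Yes

At s3: Dia Box (Dia (Dia not r and Box r) -> r) requires Box (Dia (Dia not r and Box r) -> r) at some successor in {s0, s3}.
  Box (Dia (Dia not r and Box r) -> r) holds at s0, so Dia Box (Dia (Dia not r and Box r) -> r) is true at s3.
    At s0: Box (Dia (Dia not r and Box r) -> r) requires Dia (Dia not r and Box r) -> r at every successor {s0, s2, s4, s5}.
      At s0: Dia (Dia not r and Box r) -> r is true.
      At s2: Dia (Dia not r and Box r) -> r is true.
      At s4: Dia (Dia not r and Box r) -> r is true.
      At s5: Dia (Dia not r and Box r) -> r is true.
    So Box (Dia (Dia not r and Box r) -> r) is true at s0.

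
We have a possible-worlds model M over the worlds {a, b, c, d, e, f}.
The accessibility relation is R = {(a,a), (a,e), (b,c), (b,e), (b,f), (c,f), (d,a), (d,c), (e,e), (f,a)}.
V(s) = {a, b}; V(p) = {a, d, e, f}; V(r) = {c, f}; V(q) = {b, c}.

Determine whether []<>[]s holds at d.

No

At d: []<>[]s requires <>[]s at every successor {a, c}.
  <>[]s fails at a, so []<>[]s is false at d.
    At a: <>[]s requires []s at some successor in {a, e}.
      At a: []s is false.
      At e: []s is false.
    So <>[]s is false at a.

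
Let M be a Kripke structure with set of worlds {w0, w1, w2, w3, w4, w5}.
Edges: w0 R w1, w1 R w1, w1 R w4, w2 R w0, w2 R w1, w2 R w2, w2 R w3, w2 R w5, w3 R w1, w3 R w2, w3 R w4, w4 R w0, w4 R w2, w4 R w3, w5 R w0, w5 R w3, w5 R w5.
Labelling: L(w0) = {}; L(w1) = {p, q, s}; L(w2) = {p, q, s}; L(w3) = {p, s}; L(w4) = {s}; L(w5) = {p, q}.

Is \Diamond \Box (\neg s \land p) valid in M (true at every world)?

No

Let φ = \Diamond \Box (\neg s \land p). Evaluate φ at each world:
  w0 (successors {w1}): φ is false.
  w1 (successors {w1, w4}): φ is false.
  w2 (successors {w0, w1, w2, w3, w5}): φ is false.
  w3 (successors {w1, w2, w4}): φ is false.
  w4 (successors {w0, w2, w3}): φ is false.
  w5 (successors {w0, w3, w5}): φ is false.
Detail at w0 (counterexample):
  At w0: \Diamond \Box (\neg s \land p) requires \Box (\neg s \land p) at some successor in {w1}.
    At w1: \Box (\neg s \land p) is false.
  So \Diamond \Box (\neg s \land p) is false at w0.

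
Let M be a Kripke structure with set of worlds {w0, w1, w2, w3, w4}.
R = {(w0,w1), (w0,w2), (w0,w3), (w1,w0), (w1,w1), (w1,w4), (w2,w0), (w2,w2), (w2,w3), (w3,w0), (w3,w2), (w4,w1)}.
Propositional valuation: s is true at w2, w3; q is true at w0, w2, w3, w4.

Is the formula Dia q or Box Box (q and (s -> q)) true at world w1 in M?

Yes

At w1: Dia q is true, Box Box (q and (s -> q)) is false, so Dia q or Box Box (q and (s -> q)) is true.
  At w1: Dia q requires q at some successor in {w0, w1, w4}.
    q holds at w0, so Dia q is true at w1.
  At w1: Box Box (q and (s -> q)) requires Box (q and (s -> q)) at every successor {w0, w1, w4}.
    Box (q and (s -> q)) fails at w0, so Box Box (q and (s -> q)) is false at w1.
      At w0: Box (q and (s -> q)) requires q and (s -> q) at every successor {w1, w2, w3}.
        q and (s -> q) fails at w1, so Box (q and (s -> q)) is false at w0.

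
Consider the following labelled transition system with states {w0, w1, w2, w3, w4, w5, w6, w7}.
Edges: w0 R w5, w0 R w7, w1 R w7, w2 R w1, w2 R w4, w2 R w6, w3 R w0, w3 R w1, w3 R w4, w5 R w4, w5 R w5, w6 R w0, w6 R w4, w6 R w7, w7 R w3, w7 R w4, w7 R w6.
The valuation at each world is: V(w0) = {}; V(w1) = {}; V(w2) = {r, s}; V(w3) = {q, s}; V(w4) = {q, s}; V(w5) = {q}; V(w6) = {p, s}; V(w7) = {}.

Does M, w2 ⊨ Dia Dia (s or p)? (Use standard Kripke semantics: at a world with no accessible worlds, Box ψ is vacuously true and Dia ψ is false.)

Yes

At w2: Dia Dia (s or p) requires Dia (s or p) at some successor in {w1, w4, w6}.
  Dia (s or p) holds at w6, so Dia Dia (s or p) is true at w2.
    At w6: Dia (s or p) requires s or p at some successor in {w0, w4, w7}.
      s or p holds at w4, so Dia (s or p) is true at w6.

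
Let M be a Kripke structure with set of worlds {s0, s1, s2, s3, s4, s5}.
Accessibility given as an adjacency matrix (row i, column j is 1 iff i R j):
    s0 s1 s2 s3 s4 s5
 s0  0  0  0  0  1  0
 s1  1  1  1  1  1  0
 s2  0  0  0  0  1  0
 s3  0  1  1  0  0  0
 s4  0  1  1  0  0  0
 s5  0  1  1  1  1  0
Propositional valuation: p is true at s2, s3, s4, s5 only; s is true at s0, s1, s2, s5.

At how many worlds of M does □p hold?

2

Let φ = □p. Evaluate φ at each world:
  s0 (successors {s4}): φ is true.
  s1 (successors {s0, s1, s2, s3, s4}): φ is false.
  s2 (successors {s4}): φ is true.
  s3 (successors {s1, s2}): φ is false.
  s4 (successors {s1, s2}): φ is false.
  s5 (successors {s1, s2, s3, s4}): φ is false.
For instance, at s1:
  At s1: □p requires p at every successor {s0, s1, s2, s3, s4}.
    p fails at s0, so □p is false at s1.
Satisfying worlds: {s0, s2}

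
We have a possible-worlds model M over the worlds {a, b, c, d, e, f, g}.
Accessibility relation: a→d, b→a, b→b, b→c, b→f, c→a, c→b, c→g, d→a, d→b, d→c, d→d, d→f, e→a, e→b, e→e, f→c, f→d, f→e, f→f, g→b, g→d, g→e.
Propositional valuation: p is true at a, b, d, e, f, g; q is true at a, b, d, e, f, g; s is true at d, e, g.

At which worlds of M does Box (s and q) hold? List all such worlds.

a

Let φ = Box (s and q). Evaluate φ at each world:
  a (successors {d}): φ is true.
  b (successors {a, b, c, f}): φ is false.
  c (successors {a, b, g}): φ is false.
  d (successors {a, b, c, d, f}): φ is false.
  e (successors {a, b, e}): φ is false.
  f (successors {c, d, e, f}): φ is false.
  g (successors {b, d, e}): φ is false.
For instance, at g:
  At g: Box (s and q) requires s and q at every successor {b, d, e}.
    s and q fails at b, so Box (s and q) is false at g.
Satisfying worlds: {a}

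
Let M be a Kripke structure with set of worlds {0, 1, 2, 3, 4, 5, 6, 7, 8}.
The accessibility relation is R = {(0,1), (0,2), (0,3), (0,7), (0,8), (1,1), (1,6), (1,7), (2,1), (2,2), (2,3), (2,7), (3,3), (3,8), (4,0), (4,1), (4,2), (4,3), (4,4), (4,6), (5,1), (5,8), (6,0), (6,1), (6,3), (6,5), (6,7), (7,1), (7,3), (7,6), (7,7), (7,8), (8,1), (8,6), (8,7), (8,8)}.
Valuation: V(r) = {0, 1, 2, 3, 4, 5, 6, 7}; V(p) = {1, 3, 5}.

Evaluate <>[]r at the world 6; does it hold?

At 6: <>[]r requires []r at some successor in {0, 1, 3, 5, 7}.
  []r holds at 1, so <>[]r is true at 6.
    At 1: []r requires r at every successor {1, 6, 7}.
      At 1: r is true.
      At 6: r is true.
      At 7: r is true.
    So []r is true at 1.

Yes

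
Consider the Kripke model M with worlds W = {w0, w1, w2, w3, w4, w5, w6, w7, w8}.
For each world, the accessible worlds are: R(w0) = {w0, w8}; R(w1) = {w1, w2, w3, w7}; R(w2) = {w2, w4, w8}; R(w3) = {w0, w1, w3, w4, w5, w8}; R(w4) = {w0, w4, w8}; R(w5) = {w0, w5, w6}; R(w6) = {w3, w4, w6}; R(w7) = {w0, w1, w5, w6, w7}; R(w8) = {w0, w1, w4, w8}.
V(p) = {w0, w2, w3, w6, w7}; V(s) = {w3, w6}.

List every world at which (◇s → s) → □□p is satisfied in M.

w1, w5, w7

Let φ = (◇s → s) → □□p. Evaluate φ at each world:
  w0 (successors {w0, w8}): φ is false.
  w1 (successors {w1, w2, w3, w7}): φ is true.
  w2 (successors {w2, w4, w8}): φ is false.
  w3 (successors {w0, w1, w3, w4, w5, w8}): φ is false.
  w4 (successors {w0, w4, w8}): φ is false.
  w5 (successors {w0, w5, w6}): φ is true.
  w6 (successors {w3, w4, w6}): φ is false.
  w7 (successors {w0, w1, w5, w6, w7}): φ is true.
  w8 (successors {w0, w1, w4, w8}): φ is false.
For instance, at w2:
  At w2: ◇s → s is true, □□p is false, so (◇s → s) → □□p is false.
    At w2: ◇s is false, s is false, so ◇s → s is true.
      At w2: ◇s requires s at some successor in {w2, w4, w8}.
        At w2: s is false.
        At w4: s is false.
        At w8: s is false.
      So ◇s is false at w2.
    At w2: □□p requires □p at every successor {w2, w4, w8}.
      □p fails at w2, so □□p is false at w2.
Satisfying worlds: {w1, w5, w7}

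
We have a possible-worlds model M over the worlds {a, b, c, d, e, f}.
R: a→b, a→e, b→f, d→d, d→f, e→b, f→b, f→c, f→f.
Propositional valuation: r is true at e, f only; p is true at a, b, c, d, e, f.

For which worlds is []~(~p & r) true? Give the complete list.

Let φ = []~(~p & r). Evaluate φ at each world:
  a (successors {b, e}): φ is true.
  b (successors {f}): φ is true.
  c (successors ∅): φ is true.
  d (successors {d, f}): φ is true.
  e (successors {b}): φ is true.
  f (successors {b, c, f}): φ is true.
For instance, at d:
  At d: []~(~p & r) requires ~(~p & r) at every successor {d, f}.
    At d: ~(~p & r) is true.
    At f: ~(~p & r) is true.
  So []~(~p & r) is true at d.
Satisfying worlds: {a, b, c, d, e, f}

a, b, c, d, e, f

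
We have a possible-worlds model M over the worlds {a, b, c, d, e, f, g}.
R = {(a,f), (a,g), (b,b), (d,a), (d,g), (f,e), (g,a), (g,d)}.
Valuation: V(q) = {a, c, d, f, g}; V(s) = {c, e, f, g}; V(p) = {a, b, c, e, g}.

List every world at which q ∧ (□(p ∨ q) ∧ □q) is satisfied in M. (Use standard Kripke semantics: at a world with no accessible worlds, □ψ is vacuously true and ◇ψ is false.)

Let φ = q ∧ (□(p ∨ q) ∧ □q). Evaluate φ at each world:
  a (successors {f, g}): φ is true.
  b (successors {b}): φ is false.
  c (successors ∅): φ is true.
  d (successors {a, g}): φ is true.
  e (successors ∅): φ is false.
  f (successors {e}): φ is false.
  g (successors {a, d}): φ is true.
For instance, at b:
  At b: q is false, □(p ∨ q) ∧ □q is false, so q ∧ (□(p ∨ q) ∧ □q) is false.
    At b: □(p ∨ q) is true, □q is false, so □(p ∨ q) ∧ □q is false.
      At b: □(p ∨ q) requires p ∨ q at every successor {b}.
        At b: p ∨ q is true.
      So □(p ∨ q) is true at b.
      At b: □q requires q at every successor {b}.
        q fails at b, so □q is false at b.
Satisfying worlds: {a, c, d, g}

a, c, d, g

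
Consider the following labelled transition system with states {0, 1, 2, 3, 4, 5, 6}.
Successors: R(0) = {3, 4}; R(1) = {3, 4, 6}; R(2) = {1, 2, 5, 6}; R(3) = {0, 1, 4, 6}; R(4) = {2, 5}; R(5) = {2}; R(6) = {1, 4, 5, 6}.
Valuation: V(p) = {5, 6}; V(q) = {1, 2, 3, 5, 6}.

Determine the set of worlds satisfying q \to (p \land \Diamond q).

Let φ = q \to (p \land \Diamond q). Evaluate φ at each world:
  0 (successors {3, 4}): φ is true.
  1 (successors {3, 4, 6}): φ is false.
  2 (successors {1, 2, 5, 6}): φ is false.
  3 (successors {0, 1, 4, 6}): φ is false.
  4 (successors {2, 5}): φ is true.
  5 (successors {2}): φ is true.
  6 (successors {1, 4, 5, 6}): φ is true.
For instance, at 4:
  At 4: q is false, p \land \Diamond q is false, so q \to (p \land \Diamond q) is true.
    At 4: p is false, \Diamond q is true, so p \land \Diamond q is false.
      At 4: \Diamond q requires q at some successor in {2, 5}.
        q holds at 2, so \Diamond q is true at 4.
Satisfying worlds: {0, 4, 5, 6}

0, 4, 5, 6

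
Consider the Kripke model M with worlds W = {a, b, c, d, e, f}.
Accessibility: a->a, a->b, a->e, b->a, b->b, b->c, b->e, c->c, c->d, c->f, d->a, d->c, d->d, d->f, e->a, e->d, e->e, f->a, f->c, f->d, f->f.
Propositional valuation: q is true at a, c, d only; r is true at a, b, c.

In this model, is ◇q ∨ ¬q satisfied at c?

Yes

At c: ◇q is true, ¬q is false, so ◇q ∨ ¬q is true.
  At c: ◇q requires q at some successor in {c, d, f}.
    q holds at c, so ◇q is true at c.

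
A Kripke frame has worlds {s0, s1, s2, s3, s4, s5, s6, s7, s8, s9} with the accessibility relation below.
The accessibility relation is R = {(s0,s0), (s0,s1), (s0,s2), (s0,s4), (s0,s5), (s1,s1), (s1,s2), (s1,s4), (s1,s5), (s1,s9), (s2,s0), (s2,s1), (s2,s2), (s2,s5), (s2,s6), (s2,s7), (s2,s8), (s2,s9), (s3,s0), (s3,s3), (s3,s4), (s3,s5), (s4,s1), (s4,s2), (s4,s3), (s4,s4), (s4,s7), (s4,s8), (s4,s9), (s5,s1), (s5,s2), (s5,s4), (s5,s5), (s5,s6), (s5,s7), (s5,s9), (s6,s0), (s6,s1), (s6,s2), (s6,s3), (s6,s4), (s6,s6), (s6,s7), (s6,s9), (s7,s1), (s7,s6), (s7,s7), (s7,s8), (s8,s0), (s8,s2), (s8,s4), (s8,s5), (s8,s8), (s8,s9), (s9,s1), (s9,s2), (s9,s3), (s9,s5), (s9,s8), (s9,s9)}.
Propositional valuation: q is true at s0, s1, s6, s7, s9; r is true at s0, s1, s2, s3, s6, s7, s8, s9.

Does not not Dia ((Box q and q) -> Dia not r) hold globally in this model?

Yes

Recall that Box ψ holds at a world iff ψ holds at every accessible world, and Dia ψ holds iff ψ holds at some accessible world.
Let φ = not not Dia ((Box q and q) -> Dia not r). Evaluate φ at each world:
  s0 (successors {s0, s1, s2, s4, s5}): φ is true.
  s1 (successors {s1, s2, s4, s5, s9}): φ is true.
  s2 (successors {s0, s1, s2, s5, s6, s7, s8, s9}): φ is true.
  s3 (successors {s0, s3, s4, s5}): φ is true.
  s4 (successors {s1, s2, s3, s4, s7, s8, s9}): φ is true.
  s5 (successors {s1, s2, s4, s5, s6, s7, s9}): φ is true.
  s6 (successors {s0, s1, s2, s3, s4, s6, s7, s9}): φ is true.
  s7 (successors {s1, s6, s7, s8}): φ is true.
  s8 (successors {s0, s2, s4, s5, s8, s9}): φ is true.
  s9 (successors {s1, s2, s3, s5, s8, s9}): φ is true.
For instance, at s9:
  At s9: not Dia ((Box q and q) -> Dia not r) is false, so not not Dia ((Box q and q) -> Dia not r) is true.
    At s9: Dia ((Box q and q) -> Dia not r) is true, so not Dia ((Box q and q) -> Dia not r) is false.
      At s9: Dia ((Box q and q) -> Dia not r) requires (Box q and q) -> Dia not r at some successor in {s1, s2, s3, s5, s8, s9}.
        (Box q and q) -> Dia not r holds at s1, so Dia ((Box q and q) -> Dia not r) is true at s9.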